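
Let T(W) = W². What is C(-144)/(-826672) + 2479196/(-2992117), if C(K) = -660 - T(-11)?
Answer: -186104097485/224863576784 ≈ -0.82763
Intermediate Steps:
C(K) = -781 (C(K) = -660 - 1*(-11)² = -660 - 1*121 = -660 - 121 = -781)
C(-144)/(-826672) + 2479196/(-2992117) = -781/(-826672) + 2479196/(-2992117) = -781*(-1/826672) + 2479196*(-1/2992117) = 71/75152 - 2479196/2992117 = -186104097485/224863576784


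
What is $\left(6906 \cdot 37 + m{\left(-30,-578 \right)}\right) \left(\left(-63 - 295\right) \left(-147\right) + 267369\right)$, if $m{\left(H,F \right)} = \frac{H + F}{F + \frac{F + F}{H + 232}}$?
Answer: $\frac{401716828143150}{4913} \approx 8.1766 \cdot 10^{10}$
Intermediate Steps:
$m{\left(H,F \right)} = \frac{F + H}{F + \frac{2 F}{232 + H}}$
$\left(6906 \cdot 37 + m{\left(-30,-578 \right)}\right) \left(\left(-63 - 295\right) \left(-147\right) + 267369\right) = \left(6906 \cdot 37 + \frac{\left(-30\right)^{2} + 232 \left(-578\right) + 232 \left(-30\right) - -17340}{\left(-578\right) \left(234 - 30\right)}\right) \left(\left(-63 - 295\right) \left(-147\right) + 267369\right) = \left(255522 - \frac{900 - 134096 - 6960 + 17340}{578 \cdot 204}\right) \left(\left(-358\right) \left(-147\right) + 267369\right) = \left(255522 - \frac{1}{117912} \left(-122816\right)\right) \left(52626 + 267369\right) = \left(255522 + \frac{15352}{14739}\right) 319995 = \frac{3766154110}{14739} \cdot 319995 = \frac{401716828143150}{4913}$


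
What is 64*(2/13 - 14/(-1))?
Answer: 11776/13 ≈ 905.85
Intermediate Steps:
64*(2/13 - 14/(-1)) = 64*(2*(1/13) - 14*(-1)) = 64*(2/13 + 14) = 64*(184/13) = 11776/13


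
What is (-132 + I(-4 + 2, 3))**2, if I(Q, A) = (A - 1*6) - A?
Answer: 19044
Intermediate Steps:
I(Q, A) = -6 (I(Q, A) = (A - 6) - A = (-6 + A) - A = -6)
(-132 + I(-4 + 2, 3))**2 = (-132 - 6)**2 = (-138)**2 = 19044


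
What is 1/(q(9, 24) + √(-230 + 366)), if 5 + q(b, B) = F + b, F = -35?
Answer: -31/825 - 2*√34/825 ≈ -0.051711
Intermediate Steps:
q(b, B) = -40 + b (q(b, B) = -5 + (-35 + b) = -40 + b)
1/(q(9, 24) + √(-230 + 366)) = 1/((-40 + 9) + √(-230 + 366)) = 1/(-31 + √136) = 1/(-31 + 2*√34)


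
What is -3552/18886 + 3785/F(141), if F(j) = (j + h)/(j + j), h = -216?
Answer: -671953874/47215 ≈ -14232.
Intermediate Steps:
F(j) = (-216 + j)/(2*j) (F(j) = (j - 216)/(j + j) = (-216 + j)/((2*j)) = (-216 + j)*(1/(2*j)) = (-216 + j)/(2*j))
-3552/18886 + 3785/F(141) = -3552/18886 + 3785/(((1/2)*(-216 + 141)/141)) = -3552*1/18886 + 3785/(((1/2)*(1/141)*(-75))) = -1776/9443 + 3785/(-25/94) = -1776/9443 + 3785*(-94/25) = -1776/9443 - 71158/5 = -671953874/47215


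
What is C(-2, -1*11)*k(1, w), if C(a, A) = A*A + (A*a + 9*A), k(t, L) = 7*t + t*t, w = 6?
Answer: 352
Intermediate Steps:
k(t, L) = t**2 + 7*t (k(t, L) = 7*t + t**2 = t**2 + 7*t)
C(a, A) = A**2 + 9*A + A*a (C(a, A) = A**2 + (9*A + A*a) = A**2 + 9*A + A*a)
C(-2, -1*11)*k(1, w) = ((-1*11)*(9 - 1*11 - 2))*(1*(7 + 1)) = (-11*(9 - 11 - 2))*(1*8) = -11*(-4)*8 = 44*8 = 352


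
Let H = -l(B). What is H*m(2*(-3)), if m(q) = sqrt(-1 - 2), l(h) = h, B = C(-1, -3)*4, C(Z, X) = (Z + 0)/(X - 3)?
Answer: -2*I*sqrt(3)/3 ≈ -1.1547*I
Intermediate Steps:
C(Z, X) = Z/(-3 + X)
B = 2/3 (B = -1/(-3 - 3)*4 = -1/(-6)*4 = -1*(-1/6)*4 = (1/6)*4 = 2/3 ≈ 0.66667)
m(q) = I*sqrt(3) (m(q) = sqrt(-3) = I*sqrt(3))
H = -2/3 (H = -1*2/3 = -2/3 ≈ -0.66667)
H*m(2*(-3)) = -2*I*sqrt(3)/3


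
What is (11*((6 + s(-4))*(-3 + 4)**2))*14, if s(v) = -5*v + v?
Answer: 3388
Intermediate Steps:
s(v) = -4*v
(11*((6 + s(-4))*(-3 + 4)**2))*14 = (11*((6 - 4*(-4))*(-3 + 4)**2))*14 = (11*((6 + 16)*1**2))*14 = (11*(22*1))*14 = (11*22)*14 = 242*14 = 3388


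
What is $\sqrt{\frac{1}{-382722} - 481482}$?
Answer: $\frac{i \sqrt{70525619680301610}}{382722} \approx 693.89 i$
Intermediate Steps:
$\sqrt{\frac{1}{-382722} - 481482} = \sqrt{- \frac{1}{382722} - 481482} = \sqrt{- \frac{184273754005}{382722}} = \frac{i \sqrt{70525619680301610}}{382722}$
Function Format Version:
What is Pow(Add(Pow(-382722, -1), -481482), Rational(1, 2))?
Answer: Mul(Rational(1, 382722), I, Pow(70525619680301610, Rational(1, 2))) ≈ Mul(693.89, I)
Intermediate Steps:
Pow(Add(Pow(-382722, -1), -481482), Rational(1, 2)) = Pow(Add(Rational(-1, 382722), -481482), Rational(1, 2)) = Pow(Rational(-184273754005, 382722), Rational(1, 2)) = Mul(Rational(1, 382722), I, Pow(70525619680301610, Rational(1, 2)))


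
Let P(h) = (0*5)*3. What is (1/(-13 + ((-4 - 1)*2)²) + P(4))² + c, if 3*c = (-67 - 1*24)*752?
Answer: -172653935/7569 ≈ -22811.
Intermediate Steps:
c = -68432/3 (c = ((-67 - 1*24)*752)/3 = ((-67 - 24)*752)/3 = (-91*752)/3 = (⅓)*(-68432) = -68432/3 ≈ -22811.)
P(h) = 0 (P(h) = 0*3 = 0)
(1/(-13 + ((-4 - 1)*2)²) + P(4))² + c = (1/(-13 + ((-4 - 1)*2)²) + 0)² - 68432/3 = (1/(-13 + (-5*2)²) + 0)² - 68432/3 = (1/(-13 + (-10)²) + 0)² - 68432/3 = (1/(-13 + 100) + 0)² - 68432/3 = (1/87 + 0)² - 68432/3 = (1/87)² - 68432/3 = 1/7569 - 68432/3 = -172653935/7569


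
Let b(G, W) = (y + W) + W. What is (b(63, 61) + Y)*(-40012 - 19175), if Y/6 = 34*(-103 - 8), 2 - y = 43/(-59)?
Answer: 78638038119/59 ≈ 1.3328e+9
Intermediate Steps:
y = 161/59 (y = 2 - 43/(-59) = 2 - 43*(-1)/59 = 2 - 1*(-43/59) = 2 + 43/59 = 161/59 ≈ 2.7288)
Y = -22644 (Y = 6*(34*(-103 - 8)) = 6*(34*(-111)) = 6*(-3774) = -22644)
b(G, W) = 161/59 + 2*W (b(G, W) = (161/59 + W) + W = 161/59 + 2*W)
(b(63, 61) + Y)*(-40012 - 19175) = ((161/59 + 2*61) - 22644)*(-40012 - 19175) = ((161/59 + 122) - 22644)*(-59187) = (7359/59 - 22644)*(-59187) = -1328637/59*(-59187) = 78638038119/59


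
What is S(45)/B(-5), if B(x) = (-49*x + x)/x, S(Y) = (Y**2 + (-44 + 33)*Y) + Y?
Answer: -525/16 ≈ -32.813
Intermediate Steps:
S(Y) = Y**2 - 10*Y (S(Y) = (Y**2 - 11*Y) + Y = Y**2 - 10*Y)
B(x) = -48 (B(x) = (-48*x)/x = -48)
S(45)/B(-5) = (45*(-10 + 45))/(-48) = (45*35)*(-1/48) = 1575*(-1/48) = -525/16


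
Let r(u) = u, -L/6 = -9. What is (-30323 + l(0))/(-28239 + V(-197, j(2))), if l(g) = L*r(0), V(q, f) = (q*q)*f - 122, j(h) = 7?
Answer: -30323/243302 ≈ -0.12463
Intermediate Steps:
L = 54 (L = -6*(-9) = 54)
V(q, f) = -122 + f*q² (V(q, f) = q²*f - 122 = f*q² - 122 = -122 + f*q²)
l(g) = 0 (l(g) = 54*0 = 0)
(-30323 + l(0))/(-28239 + V(-197, j(2))) = (-30323 + 0)/(-28239 + (-122 + 7*(-197)²)) = -30323/(-28239 + (-122 + 7*38809)) = -30323/(-28239 + (-122 + 271663)) = -30323/(-28239 + 271541) = -30323/243302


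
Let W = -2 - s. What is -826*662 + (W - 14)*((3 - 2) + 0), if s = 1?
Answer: -546829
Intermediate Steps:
W = -3 (W = -2 - 1*1 = -2 - 1 = -3)
-826*662 + (W - 14)*((3 - 2) + 0) = -826*662 + (-3 - 14)*((3 - 2) + 0) = -546812 - 17*(1 + 0) = -546812 - 17*1 = -546812 - 17 = -546829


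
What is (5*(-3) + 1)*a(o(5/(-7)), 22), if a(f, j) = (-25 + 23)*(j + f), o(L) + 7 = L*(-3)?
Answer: 480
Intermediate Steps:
o(L) = -7 - 3*L (o(L) = -7 + L*(-3) = -7 - 3*L)
a(f, j) = -2*f - 2*j (a(f, j) = -2*(f + j) = -2*f - 2*j)
(5*(-3) + 1)*a(o(5/(-7)), 22) = (5*(-3) + 1)*(-2*(-7 - 15/(-7)) - 2*22) = (-15 + 1)*(-2*(-7 - 15*(-1)/7) - 44) = -14*(-2*(-7 - 3*(-5/7)) - 44) = -14*(-2*(-7 + 15/7) - 44) = -14*(-2*(-34/7) - 44) = -14*(68/7 - 44) = -14*(-240/7) = 480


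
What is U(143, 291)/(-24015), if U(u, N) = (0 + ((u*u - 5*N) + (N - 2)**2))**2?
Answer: -2101865045/4803 ≈ -4.3762e+5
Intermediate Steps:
U(u, N) = (u**2 + (-2 + N)**2 - 5*N)**2 (U(u, N) = (0 + ((u**2 - 5*N) + (-2 + N)**2))**2 = (0 + (u**2 + (-2 + N)**2 - 5*N))**2 = (u**2 + (-2 + N)**2 - 5*N)**2)
U(143, 291)/(-24015) = (143**2 + (-2 + 291)**2 - 5*291)**2/(-24015) = (20449 + 289**2 - 1455)**2*(-1/24015) = (20449 + 83521 - 1455)**2*(-1/24015) = 102515**2*(-1/24015) = 10509325225*(-1/24015) = -2101865045/4803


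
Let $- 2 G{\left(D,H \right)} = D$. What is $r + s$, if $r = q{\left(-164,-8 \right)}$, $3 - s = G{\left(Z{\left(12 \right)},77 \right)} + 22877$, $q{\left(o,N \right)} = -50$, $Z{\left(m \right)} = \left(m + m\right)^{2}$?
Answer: $-22636$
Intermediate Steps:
$Z{\left(m \right)} = 4 m^{2}$ ($Z{\left(m \right)} = \left(2 m\right)^{2} = 4 m^{2}$)
$G{\left(D,H \right)} = - \frac{D}{2}$
$s = -22586$ ($s = 3 - \left(- \frac{4 \cdot 12^{2}}{2} + 22877\right) = 3 - \left(- \frac{4 \cdot 144}{2} + 22877\right) = 3 - \left(\left(- \frac{1}{2}\right) 576 + 22877\right) = 3 - \left(-288 + 22877\right) = 3 - 22589 = -22586$)
$r = -50$
$r + s = -50 - 22586 = -22636$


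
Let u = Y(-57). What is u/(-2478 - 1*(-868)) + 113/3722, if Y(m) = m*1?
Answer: 98521/1498105 ≈ 0.065764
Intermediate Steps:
Y(m) = m
u = -57
u/(-2478 - 1*(-868)) + 113/3722 = -57/(-2478 - 1*(-868)) + 113/3722 = -57/(-2478 + 868) + 113*(1/3722) = -57/(-1610) + 113/3722 = -57*(-1/1610) + 113/3722 = 57/1610 + 113/3722 = 98521/1498105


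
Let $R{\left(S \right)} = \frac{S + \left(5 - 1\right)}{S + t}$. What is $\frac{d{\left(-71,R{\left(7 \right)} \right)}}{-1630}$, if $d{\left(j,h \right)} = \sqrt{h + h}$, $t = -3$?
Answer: $- \frac{\sqrt{22}}{3260} \approx -0.0014388$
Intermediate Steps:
$R{\left(S \right)} = \frac{4 + S}{-3 + S}$ ($R{\left(S \right)} = \frac{S + \left(5 - 1\right)}{S - 3} = \frac{S + \left(5 - 1\right)}{-3 + S} = \frac{S + 4}{-3 + S} = \frac{4 + S}{-3 + S}$)
$d{\left(j,h \right)} = \sqrt{2} \sqrt{h}$ ($d{\left(j,h \right)} = \sqrt{2 h} = \sqrt{2} \sqrt{h}$)
$\frac{d{\left(-71,R{\left(7 \right)} \right)}}{-1630} = \frac{\sqrt{2} \sqrt{\frac{4 + 7}{-3 + 7}}}{-1630} = \sqrt{2} \sqrt{\frac{1}{4} \cdot 11} \left(- \frac{1}{1630}\right) = \sqrt{2} \sqrt{\frac{11}{4}} \left(- \frac{1}{1630}\right) = \sqrt{2} \frac{\sqrt{11}}{2} \left(- \frac{1}{1630}\right) = \frac{\sqrt{22}}{2} \left(- \frac{1}{1630}\right) = - \frac{\sqrt{22}}{3260}$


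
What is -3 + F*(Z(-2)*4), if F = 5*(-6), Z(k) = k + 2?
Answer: -3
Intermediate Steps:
Z(k) = 2 + k
F = -30
-3 + F*(Z(-2)*4) = -3 - 30*(2 - 2)*4 = -3 - 0*4 = -3 - 30*0 = -3 + 0 = -3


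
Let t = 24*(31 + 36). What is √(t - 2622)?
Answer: 13*I*√6 ≈ 31.843*I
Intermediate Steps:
t = 1608 (t = 24*67 = 1608)
√(t - 2622) = √(1608 - 2622) = √(-1014) = 13*I*√6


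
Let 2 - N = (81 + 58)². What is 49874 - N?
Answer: 69193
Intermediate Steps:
N = -19319 (N = 2 - (81 + 58)² = 2 - 1*139² = 2 - 1*19321 = 2 - 19321 = -19319)
49874 - N = 49874 - 1*(-19319) = 49874 + 19319 = 69193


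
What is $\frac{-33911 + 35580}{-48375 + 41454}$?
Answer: $- \frac{1669}{6921} \approx -0.24115$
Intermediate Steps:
$\frac{-33911 + 35580}{-48375 + 41454} = \frac{1669}{-6921} = 1669 \left(- \frac{1}{6921}\right) = - \frac{1669}{6921}$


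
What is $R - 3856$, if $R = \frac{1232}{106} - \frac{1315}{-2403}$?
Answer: $- \frac{489546361}{127359} \approx -3843.8$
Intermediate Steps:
$R = \frac{1549943}{127359}$ ($R = 1232 \cdot \frac{1}{106} - - \frac{1315}{2403} = \frac{616}{53} + \frac{1315}{2403} = \frac{1549943}{127359} \approx 12.17$)
$R - 3856 = \frac{1549943}{127359} - 3856 = - \frac{489546361}{127359}$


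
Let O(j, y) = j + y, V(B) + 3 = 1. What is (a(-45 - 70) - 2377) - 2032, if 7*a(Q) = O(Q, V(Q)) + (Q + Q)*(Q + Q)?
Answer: 21920/7 ≈ 3131.4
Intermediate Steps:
V(B) = -2 (V(B) = -3 + 1 = -2)
a(Q) = -2/7 + Q/7 + 4*Q²/7 (a(Q) = ((Q - 2) + (Q + Q)*(Q + Q))/7 = ((-2 + Q) + (2*Q)*(2*Q))/7 = ((-2 + Q) + 4*Q²)/7 = (-2 + Q + 4*Q²)/7 = -2/7 + Q/7 + 4*Q²/7)
(a(-45 - 70) - 2377) - 2032 = ((-2/7 + (-45 - 70)/7 + 4*(-45 - 70)²/7) - 2377) - 2032 = ((-2/7 + (⅐)*(-115) + (4/7)*(-115)²) - 2377) - 2032 = ((-2/7 - 115/7 + (4/7)*13225) - 2377) - 2032 = ((-2/7 - 115/7 + 52900/7) - 2377) - 2032 = (52783/7 - 2377) - 2032 = 36144/7 - 2032 = 21920/7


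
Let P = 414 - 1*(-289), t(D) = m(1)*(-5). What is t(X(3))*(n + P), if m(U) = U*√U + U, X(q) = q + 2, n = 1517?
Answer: -22200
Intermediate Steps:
X(q) = 2 + q
m(U) = U + U^(3/2) (m(U) = U^(3/2) + U = U + U^(3/2))
t(D) = -10 (t(D) = (1 + 1^(3/2))*(-5) = (1 + 1)*(-5) = 2*(-5) = -10)
P = 703 (P = 414 + 289 = 703)
t(X(3))*(n + P) = -10*(1517 + 703) = -10*2220 = -22200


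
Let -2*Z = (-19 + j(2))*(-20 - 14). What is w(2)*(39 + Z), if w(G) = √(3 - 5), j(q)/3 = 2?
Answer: -182*I*√2 ≈ -257.39*I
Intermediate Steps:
j(q) = 6 (j(q) = 3*2 = 6)
w(G) = I*√2 (w(G) = √(-2) = I*√2)
Z = -221 (Z = -(-19 + 6)*(-20 - 14)/2 = -(-13)*(-34)/2 = -½*442 = -221)
w(2)*(39 + Z) = (I*√2)*(39 - 221) = (I*√2)*(-182) = -182*I*√2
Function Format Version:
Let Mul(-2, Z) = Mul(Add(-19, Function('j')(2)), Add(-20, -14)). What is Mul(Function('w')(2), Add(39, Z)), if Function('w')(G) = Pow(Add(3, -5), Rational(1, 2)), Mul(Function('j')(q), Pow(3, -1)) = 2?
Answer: Mul(-182, I, Pow(2, Rational(1, 2))) ≈ Mul(-257.39, I)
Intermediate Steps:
Function('j')(q) = 6 (Function('j')(q) = Mul(3, 2) = 6)
Function('w')(G) = Mul(I, Pow(2, Rational(1, 2))) (Function('w')(G) = Pow(-2, Rational(1, 2)) = Mul(I, Pow(2, Rational(1, 2))))
Z = -221 (Z = Mul(Rational(-1, 2), Mul(Add(-19, 6), Add(-20, -14))) = Mul(Rational(-1, 2), Mul(-13, -34)) = Mul(Rational(-1, 2), 442) = -221)
Mul(Function('w')(2), Add(39, Z)) = Mul(Mul(I, Pow(2, Rational(1, 2))), Add(39, -221)) = Mul(Mul(I, Pow(2, Rational(1, 2))), -182) = Mul(-182, I, Pow(2, Rational(1, 2)))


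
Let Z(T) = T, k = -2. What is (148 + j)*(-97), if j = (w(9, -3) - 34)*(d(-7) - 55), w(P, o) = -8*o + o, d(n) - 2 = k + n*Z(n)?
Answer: -21922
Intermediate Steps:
d(n) = n² (d(n) = 2 + (-2 + n*n) = 2 + (-2 + n²) = n²)
w(P, o) = -7*o
j = 78 (j = (-7*(-3) - 34)*((-7)² - 55) = (21 - 34)*(49 - 55) = -13*(-6) = 78)
(148 + j)*(-97) = (148 + 78)*(-97) = 226*(-97) = -21922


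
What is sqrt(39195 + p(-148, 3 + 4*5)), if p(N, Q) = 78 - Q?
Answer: 5*sqrt(1570) ≈ 198.12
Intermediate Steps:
sqrt(39195 + p(-148, 3 + 4*5)) = sqrt(39195 + (78 - (3 + 4*5))) = sqrt(39195 + (78 - (3 + 20))) = sqrt(39195 + (78 - 1*23)) = sqrt(39195 + (78 - 23)) = sqrt(39195 + 55) = sqrt(39250) = 5*sqrt(1570)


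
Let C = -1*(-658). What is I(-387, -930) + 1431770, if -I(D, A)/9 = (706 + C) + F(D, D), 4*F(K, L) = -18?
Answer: 2839069/2 ≈ 1.4195e+6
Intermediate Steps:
F(K, L) = -9/2 (F(K, L) = (1/4)*(-18) = -9/2)
C = 658
I(D, A) = -24471/2 (I(D, A) = -9*((706 + 658) - 9/2) = -9*(1364 - 9/2) = -9*2719/2 = -24471/2)
I(-387, -930) + 1431770 = -24471/2 + 1431770 = 2839069/2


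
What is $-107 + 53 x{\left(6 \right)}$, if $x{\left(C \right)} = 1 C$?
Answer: $211$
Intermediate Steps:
$x{\left(C \right)} = C$
$-107 + 53 x{\left(6 \right)} = -107 + 53 \cdot 6 = -107 + 318 = 211$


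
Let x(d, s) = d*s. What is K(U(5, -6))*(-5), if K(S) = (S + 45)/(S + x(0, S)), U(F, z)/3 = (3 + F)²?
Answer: -395/64 ≈ -6.1719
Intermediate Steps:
U(F, z) = 3*(3 + F)²
K(S) = (45 + S)/S (K(S) = (S + 45)/(S + 0*S) = (45 + S)/(S + 0) = (45 + S)/S)
K(U(5, -6))*(-5) = ((45 + 3*(3 + 5)²)/((3*(3 + 5)²)))*(-5) = ((45 + 3*8²)/((3*8²)))*(-5) = ((45 + 3*64)/((3*64)))*(-5) = ((45 + 192)/192)*(-5) = ((1/192)*237)*(-5) = (79/64)*(-5) = -395/64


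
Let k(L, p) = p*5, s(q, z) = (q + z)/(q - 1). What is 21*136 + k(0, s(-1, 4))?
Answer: 5697/2 ≈ 2848.5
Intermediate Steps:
s(q, z) = (q + z)/(-1 + q)
k(L, p) = 5*p
21*136 + k(0, s(-1, 4)) = 21*136 + 5*((-1 + 4)/(-1 - 1)) = 2856 + 5*(3/(-2)) = 2856 + 5*(-1/2*3) = 2856 + 5*(-3/2) = 2856 - 15/2 = 5697/2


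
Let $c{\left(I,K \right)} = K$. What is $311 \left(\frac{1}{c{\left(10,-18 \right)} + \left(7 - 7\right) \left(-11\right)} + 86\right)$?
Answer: $\frac{481117}{18} \approx 26729.0$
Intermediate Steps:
$311 \left(\frac{1}{c{\left(10,-18 \right)} + \left(7 - 7\right) \left(-11\right)} + 86\right) = 311 \left(\frac{1}{-18 + \left(7 - 7\right) \left(-11\right)} + 86\right) = 311 \left(\frac{1}{-18 + 0 \left(-11\right)} + 86\right) = 311 \left(\frac{1}{-18 + 0} + 86\right) = 311 \left(\frac{1}{-18} + 86\right) = 311 \left(- \frac{1}{18} + 86\right) = 311 \cdot \frac{1547}{18} = \frac{481117}{18}$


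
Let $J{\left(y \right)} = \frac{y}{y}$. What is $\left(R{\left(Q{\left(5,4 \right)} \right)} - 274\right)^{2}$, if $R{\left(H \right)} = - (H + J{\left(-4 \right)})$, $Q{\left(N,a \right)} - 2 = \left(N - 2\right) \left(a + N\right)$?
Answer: $92416$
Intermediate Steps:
$Q{\left(N,a \right)} = 2 + \left(-2 + N\right) \left(N + a\right)$ ($Q{\left(N,a \right)} = 2 + \left(N - 2\right) \left(a + N\right) = 2 + \left(-2 + N\right) \left(N + a\right)$)
$J{\left(y \right)} = 1$
$R{\left(H \right)} = -1 - H$ ($R{\left(H \right)} = - (H + 1) = - (1 + H) = -1 - H$)
$\left(R{\left(Q{\left(5,4 \right)} \right)} - 274\right)^{2} = \left(\left(-1 - \left(2 + 5^{2} - 10 - 8 + 5 \cdot 4\right)\right) - 274\right)^{2} = \left(\left(-1 - \left(2 + 25 - 10 - 8 + 20\right)\right) - 274\right)^{2} = \left(\left(-1 - 29\right) - 274\right)^{2} = \left(-30 - 274\right)^{2} = \left(-304\right)^{2} = 92416$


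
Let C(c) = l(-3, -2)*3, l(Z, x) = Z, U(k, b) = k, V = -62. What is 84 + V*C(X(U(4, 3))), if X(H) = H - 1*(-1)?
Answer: 642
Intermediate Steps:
X(H) = 1 + H (X(H) = H + 1 = 1 + H)
C(c) = -9 (C(c) = -3*3 = -9)
84 + V*C(X(U(4, 3))) = 84 - 62*(-9) = 84 + 558 = 642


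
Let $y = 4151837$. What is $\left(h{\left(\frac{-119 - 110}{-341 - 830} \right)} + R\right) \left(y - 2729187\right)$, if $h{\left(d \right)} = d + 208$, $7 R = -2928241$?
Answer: $- \frac{4875796606064800}{8197} \approx -5.9483 \cdot 10^{11}$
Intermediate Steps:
$R = - \frac{2928241}{7}$ ($R = \frac{1}{7} \left(-2928241\right) = - \frac{2928241}{7} \approx -4.1832 \cdot 10^{5}$)
$h{\left(d \right)} = 208 + d$
$\left(h{\left(\frac{-119 - 110}{-341 - 830} \right)} + R\right) \left(y - 2729187\right) = \left(\left(208 + \frac{-119 - 110}{-341 - 830}\right) - \frac{2928241}{7}\right) \left(4151837 - 2729187\right) = \left(\left(208 - \frac{229}{-1171}\right) - \frac{2928241}{7}\right) 1422650 = \left(\left(208 - - \frac{229}{1171}\right) - \frac{2928241}{7}\right) 1422650 = \left(\left(208 + \frac{229}{1171}\right) - \frac{2928241}{7}\right) 1422650 = \left(\frac{243797}{1171} - \frac{2928241}{7}\right) 1422650 = \left(- \frac{3427263632}{8197}\right) 1422650 = - \frac{4875796606064800}{8197}$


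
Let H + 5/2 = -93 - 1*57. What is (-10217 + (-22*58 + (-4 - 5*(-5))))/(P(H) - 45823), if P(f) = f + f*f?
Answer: 45888/90877 ≈ 0.50495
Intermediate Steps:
H = -305/2 (H = -5/2 + (-93 - 1*57) = -5/2 + (-93 - 57) = -5/2 - 150 = -305/2 ≈ -152.50)
P(f) = f + f²
(-10217 + (-22*58 + (-4 - 5*(-5))))/(P(H) - 45823) = (-10217 + (-22*58 + (-4 - 5*(-5))))/(-305*(1 - 305/2)/2 - 45823) = (-10217 + (-1276 + (-4 + 25)))/(-305/2*(-303/2) - 45823) = (-10217 + (-1276 + 21))/(92415/4 - 45823) = (-10217 - 1255)/(-90877/4) = -11472*(-4/90877) = 45888/90877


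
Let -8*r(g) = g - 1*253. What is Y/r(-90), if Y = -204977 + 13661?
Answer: -1530528/343 ≈ -4462.2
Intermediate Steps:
Y = -191316
r(g) = 253/8 - g/8 (r(g) = -(g - 1*253)/8 = -(g - 253)/8 = -(-253 + g)/8 = 253/8 - g/8)
Y/r(-90) = -191316/(253/8 - ⅛*(-90)) = -191316/(253/8 + 45/4) = -191316/343/8 = -191316*8/343 = -1530528/343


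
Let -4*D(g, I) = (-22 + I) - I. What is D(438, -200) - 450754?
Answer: -901497/2 ≈ -4.5075e+5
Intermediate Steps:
D(g, I) = 11/2 (D(g, I) = -((-22 + I) - I)/4 = -¼*(-22) = 11/2)
D(438, -200) - 450754 = 11/2 - 450754 = -901497/2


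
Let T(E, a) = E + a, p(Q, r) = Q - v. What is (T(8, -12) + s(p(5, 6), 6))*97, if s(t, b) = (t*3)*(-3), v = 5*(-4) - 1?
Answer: -23086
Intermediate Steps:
v = -21 (v = -20 - 1 = -21)
p(Q, r) = 21 + Q (p(Q, r) = Q - 1*(-21) = Q + 21 = 21 + Q)
s(t, b) = -9*t (s(t, b) = (3*t)*(-3) = -9*t)
(T(8, -12) + s(p(5, 6), 6))*97 = ((8 - 12) - 9*(21 + 5))*97 = (-4 - 9*26)*97 = (-4 - 234)*97 = -238*97 = -23086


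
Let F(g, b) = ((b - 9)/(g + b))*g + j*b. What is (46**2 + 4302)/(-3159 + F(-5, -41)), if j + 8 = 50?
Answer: -73807/56194 ≈ -1.3134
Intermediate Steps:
j = 42 (j = -8 + 50 = 42)
F(g, b) = 42*b + g*(-9 + b)/(b + g) (F(g, b) = ((b - 9)/(g + b))*g + 42*b = ((-9 + b)/(b + g))*g + 42*b = g*(-9 + b)/(b + g) + 42*b = 42*b + g*(-9 + b)/(b + g))
(46**2 + 4302)/(-3159 + F(-5, -41)) = (46**2 + 4302)/(-3159 + (-9*(-5) + 42*(-41)**2 + 43*(-41)*(-5))/(-41 - 5)) = (2116 + 4302)/(-3159 + (45 + 42*1681 + 8815)/(-46)) = 6418/(-3159 - (45 + 70602 + 8815)/46) = 6418/(-3159 - 1/46*79462) = 6418/(-3159 - 39731/23) = 6418/(-112388/23) = 6418*(-23/112388) = -73807/56194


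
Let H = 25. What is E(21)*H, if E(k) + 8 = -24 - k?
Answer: -1325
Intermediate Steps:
E(k) = -32 - k (E(k) = -8 + (-24 - k) = -32 - k)
E(21)*H = (-32 - 1*21)*25 = (-32 - 21)*25 = -53*25 = -1325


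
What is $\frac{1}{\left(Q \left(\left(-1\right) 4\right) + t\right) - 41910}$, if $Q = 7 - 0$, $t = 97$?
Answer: $- \frac{1}{41841} \approx -2.39 \cdot 10^{-5}$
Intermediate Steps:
$Q = 7$ ($Q = 7 + 0 = 7$)
$\frac{1}{\left(Q \left(\left(-1\right) 4\right) + t\right) - 41910} = \frac{1}{\left(7 \left(\left(-1\right) 4\right) + 97\right) - 41910} = \frac{1}{\left(7 \left(-4\right) + 97\right) - 41910} = \frac{1}{\left(-28 + 97\right) - 41910} = \frac{1}{69 - 41910} = \frac{1}{-41841} = - \frac{1}{41841}$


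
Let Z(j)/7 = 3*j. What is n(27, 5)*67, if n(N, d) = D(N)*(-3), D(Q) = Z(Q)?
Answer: -113967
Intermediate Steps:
Z(j) = 21*j (Z(j) = 7*(3*j) = 21*j)
D(Q) = 21*Q
n(N, d) = -63*N (n(N, d) = (21*N)*(-3) = -63*N)
n(27, 5)*67 = -63*27*67 = -1701*67 = -113967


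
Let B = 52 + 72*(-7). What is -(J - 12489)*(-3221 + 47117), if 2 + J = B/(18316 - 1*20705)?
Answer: 1309880651112/2389 ≈ 5.4830e+8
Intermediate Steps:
B = -452 (B = 52 - 504 = -452)
J = -4326/2389 (J = -2 - 452/(18316 - 1*20705) = -2 - 452/(18316 - 20705) = -2 - 452/(-2389) = -2 - 452*(-1/2389) = -2 + 452/2389 = -4326/2389 ≈ -1.8108)
-(J - 12489)*(-3221 + 47117) = -(-4326/2389 - 12489)*(-3221 + 47117) = -(-29840547)*43896/2389 = -1*(-1309880651112/2389) = 1309880651112/2389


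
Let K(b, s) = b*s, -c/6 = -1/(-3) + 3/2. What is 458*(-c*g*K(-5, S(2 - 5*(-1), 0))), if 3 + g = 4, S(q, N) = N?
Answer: 0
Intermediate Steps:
g = 1 (g = -3 + 4 = 1)
c = -11 (c = -6*(-1/(-3) + 3/2) = -6*(-1*(-⅓) + 3*(½)) = -6*(⅓ + 3/2) = -6*11/6 = -11)
458*(-c*g*K(-5, S(2 - 5*(-1), 0))) = 458*(-(-11*1)*(-5*0)) = 458*(-(-11)*0) = 458*(-1*0) = 458*0 = 0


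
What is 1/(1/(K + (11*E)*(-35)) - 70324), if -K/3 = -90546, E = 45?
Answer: -254313/17884307411 ≈ -1.4220e-5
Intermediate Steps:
K = 271638 (K = -3*(-90546) = 271638)
1/(1/(K + (11*E)*(-35)) - 70324) = 1/(1/(271638 + (11*45)*(-35)) - 70324) = 1/(1/(271638 + 495*(-35)) - 70324) = 1/(1/(271638 - 17325) - 70324) = 1/(1/254313 - 70324) = 1/(-17884307411/254313) = -254313/17884307411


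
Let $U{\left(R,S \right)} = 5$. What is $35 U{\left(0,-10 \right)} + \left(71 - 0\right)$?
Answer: $246$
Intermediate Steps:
$35 U{\left(0,-10 \right)} + \left(71 - 0\right) = 35 \cdot 5 + \left(71 - 0\right) = 175 + \left(71 + 0\right) = 175 + 71 = 246$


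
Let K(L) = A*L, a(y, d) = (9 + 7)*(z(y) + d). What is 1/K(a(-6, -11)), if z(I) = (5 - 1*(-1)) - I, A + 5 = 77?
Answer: 1/1152 ≈ 0.00086806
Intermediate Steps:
A = 72 (A = -5 + 77 = 72)
z(I) = 6 - I (z(I) = (5 + 1) - I = 6 - I)
a(y, d) = 96 - 16*y + 16*d (a(y, d) = (9 + 7)*((6 - y) + d) = 16*(6 + d - y) = 96 - 16*y + 16*d)
K(L) = 72*L
1/K(a(-6, -11)) = 1/(72*(96 - 16*(-6) + 16*(-11))) = 1/(72*(96 + 96 - 176)) = 1/(72*16) = 1/1152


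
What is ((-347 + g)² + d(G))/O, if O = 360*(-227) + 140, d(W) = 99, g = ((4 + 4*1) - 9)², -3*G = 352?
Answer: -23963/16316 ≈ -1.4687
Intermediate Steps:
G = -352/3 (G = -⅓*352 = -352/3 ≈ -117.33)
g = 1 (g = ((4 + 4) - 9)² = (8 - 9)² = (-1)² = 1)
O = -81580 (O = -81720 + 140 = -81580)
((-347 + g)² + d(G))/O = ((-347 + 1)² + 99)/(-81580) = ((-346)² + 99)*(-1/81580) = (119716 + 99)*(-1/81580) = 119815*(-1/81580) = -23963/16316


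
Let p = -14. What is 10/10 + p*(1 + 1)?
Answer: -27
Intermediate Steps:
10/10 + p*(1 + 1) = 10/10 - 14*(1 + 1) = 10*(⅒) - 14*2 = 1 - 28 = -27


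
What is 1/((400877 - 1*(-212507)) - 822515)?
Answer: -1/209131 ≈ -4.7817e-6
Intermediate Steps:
1/((400877 - 1*(-212507)) - 822515) = 1/((400877 + 212507) - 822515) = 1/(613384 - 822515) = 1/(-209131) = -1/209131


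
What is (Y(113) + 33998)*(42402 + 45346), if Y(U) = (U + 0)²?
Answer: 4103710716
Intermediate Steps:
Y(U) = U²
(Y(113) + 33998)*(42402 + 45346) = (113² + 33998)*(42402 + 45346) = (12769 + 33998)*87748 = 46767*87748 = 4103710716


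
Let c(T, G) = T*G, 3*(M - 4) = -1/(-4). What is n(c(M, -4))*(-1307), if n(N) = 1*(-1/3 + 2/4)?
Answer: -1307/6 ≈ -217.83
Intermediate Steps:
M = 49/12 (M = 4 + (-1/(-4))/3 = 4 + (-1*(-¼))/3 = 4 + (⅓)*(¼) = 4 + 1/12 = 49/12 ≈ 4.0833)
c(T, G) = G*T
n(N) = ⅙ (n(N) = 1*(-1*⅓ + 2*(¼)) = 1*(-⅓ + ½) = 1*(⅙) = ⅙)
n(c(M, -4))*(-1307) = (⅙)*(-1307) = -1307/6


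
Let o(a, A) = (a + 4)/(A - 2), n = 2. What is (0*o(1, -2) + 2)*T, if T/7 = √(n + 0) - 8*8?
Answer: -896 + 14*√2 ≈ -876.20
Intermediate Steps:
o(a, A) = (4 + a)/(-2 + A)
T = -448 + 7*√2 (T = 7*(√(2 + 0) - 8*8) = 7*(√2 - 64) = 7*(-64 + √2) = -448 + 7*√2 ≈ -438.10)
(0*o(1, -2) + 2)*T = (0*((4 + 1)/(-2 - 2)) + 2)*(-448 + 7*√2) = (0*(5/(-4)) + 2)*(-448 + 7*√2) = (0*(-¼*5) + 2)*(-448 + 7*√2) = (0*(-5/4) + 2)*(-448 + 7*√2) = (0 + 2)*(-448 + 7*√2) = 2*(-448 + 7*√2) = -896 + 14*√2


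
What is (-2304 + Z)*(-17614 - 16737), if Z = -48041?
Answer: 1729401095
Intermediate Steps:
(-2304 + Z)*(-17614 - 16737) = (-2304 - 48041)*(-17614 - 16737) = -50345*(-34351) = 1729401095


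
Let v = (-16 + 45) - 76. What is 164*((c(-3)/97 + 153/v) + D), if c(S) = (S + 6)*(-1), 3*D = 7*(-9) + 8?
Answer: -48493324/13677 ≈ -3545.6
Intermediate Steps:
D = -55/3 (D = (7*(-9) + 8)/3 = (-63 + 8)/3 = (⅓)*(-55) = -55/3 ≈ -18.333)
c(S) = -6 - S (c(S) = (6 + S)*(-1) = -6 - S)
v = -47 (v = 29 - 76 = -47)
164*((c(-3)/97 + 153/v) + D) = 164*(((-6 - 1*(-3))/97 + 153/(-47)) - 55/3) = 164*(((-6 + 3)*(1/97) + 153*(-1/47)) - 55/3) = 164*((-3*1/97 - 153/47) - 55/3) = 164*((-3/97 - 153/47) - 55/3) = 164*(-14982/4559 - 55/3) = 164*(-295691/13677) = -48493324/13677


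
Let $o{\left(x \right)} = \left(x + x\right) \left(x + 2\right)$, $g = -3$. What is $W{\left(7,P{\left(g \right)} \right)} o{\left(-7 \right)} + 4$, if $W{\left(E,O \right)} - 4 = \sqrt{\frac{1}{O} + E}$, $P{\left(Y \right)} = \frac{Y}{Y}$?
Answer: $284 + 140 \sqrt{2} \approx 481.99$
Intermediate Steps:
$o{\left(x \right)} = 2 x \left(2 + x\right)$
$P{\left(Y \right)} = 1$
$W{\left(E,O \right)} = 4 + \sqrt{E + \frac{1}{O}}$ ($W{\left(E,O \right)} = 4 + \sqrt{\frac{1}{O} + E} = 4 + \sqrt{E + \frac{1}{O}}$)
$W{\left(7,P{\left(g \right)} \right)} o{\left(-7 \right)} + 4 = \left(4 + \sqrt{7 + 1^{-1}}\right) 2 \left(-7\right) \left(2 - 7\right) + 4 = \left(4 + \sqrt{7 + 1}\right) 2 \left(-7\right) \left(-5\right) + 4 = \left(4 + \sqrt{8}\right) 70 + 4 = \left(4 + 2 \sqrt{2}\right) 70 + 4 = \left(280 + 140 \sqrt{2}\right) + 4 = 284 + 140 \sqrt{2}$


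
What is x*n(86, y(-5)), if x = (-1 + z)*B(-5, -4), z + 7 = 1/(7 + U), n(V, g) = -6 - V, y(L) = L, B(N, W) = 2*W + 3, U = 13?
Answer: -3657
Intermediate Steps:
B(N, W) = 3 + 2*W
z = -139/20 (z = -7 + 1/(7 + 13) = -7 + 1/20 = -139/20 ≈ -6.9500)
x = 159/4 (x = (-1 - 139/20)*(3 + 2*(-4)) = -159*(3 - 8)/20 = -159/20*(-5) = 159/4 ≈ 39.750)
x*n(86, y(-5)) = 159*(-6 - 1*86)/4 = 159*(-6 - 86)/4 = (159/4)*(-92) = -3657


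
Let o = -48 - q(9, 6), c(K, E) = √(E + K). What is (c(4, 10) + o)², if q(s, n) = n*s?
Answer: (102 - √14)² ≈ 9654.7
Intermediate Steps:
o = -102 (o = -48 - 6*9 = -48 - 1*54 = -48 - 54 = -102)
(c(4, 10) + o)² = (√(10 + 4) - 102)² = (√14 - 102)² = (-102 + √14)²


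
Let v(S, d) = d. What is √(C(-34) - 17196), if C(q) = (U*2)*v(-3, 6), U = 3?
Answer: 2*I*√4290 ≈ 131.0*I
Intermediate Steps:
C(q) = 36 (C(q) = (3*2)*6 = 6*6 = 36)
√(C(-34) - 17196) = √(36 - 17196) = √(-17160) = 2*I*√4290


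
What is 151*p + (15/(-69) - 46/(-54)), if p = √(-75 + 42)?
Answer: 394/621 + 151*I*√33 ≈ 0.63446 + 867.43*I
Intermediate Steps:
p = I*√33 (p = √(-33) = I*√33 ≈ 5.7446*I)
151*p + (15/(-69) - 46/(-54)) = 151*(I*√33) + (15/(-69) - 46/(-54)) = 151*I*√33 + (15*(-1/69) - 46*(-1/54)) = 151*I*√33 + (-5/23 + 23/27) = 151*I*√33 + 394/621 = 394/621 + 151*I*√33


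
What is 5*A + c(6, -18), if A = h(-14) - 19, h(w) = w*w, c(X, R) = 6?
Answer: 891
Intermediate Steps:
h(w) = w²
A = 177 (A = (-14)² - 19 = 196 - 19 = 177)
5*A + c(6, -18) = 5*177 + 6 = 885 + 6 = 891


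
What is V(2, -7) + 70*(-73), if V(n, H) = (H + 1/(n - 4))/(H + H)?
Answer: -143065/28 ≈ -5109.5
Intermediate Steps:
V(n, H) = (H + 1/(-4 + n))/(2*H) (V(n, H) = (H + 1/(-4 + n))/((2*H)) = (H + 1/(-4 + n))*(1/(2*H)) = (H + 1/(-4 + n))/(2*H))
V(2, -7) + 70*(-73) = (½)*(1 - 4*(-7) - 7*2)/(-7*(-4 + 2)) + 70*(-73) = (½)*(-⅐)*(1 + 28 - 14)/(-2) - 5110 = (½)*(-⅐)*(-½)*15 - 5110 = 15/28 - 5110 = -143065/28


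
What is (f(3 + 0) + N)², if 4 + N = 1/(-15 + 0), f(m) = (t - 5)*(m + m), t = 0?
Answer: 261121/225 ≈ 1160.5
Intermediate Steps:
f(m) = -10*m (f(m) = (0 - 5)*(m + m) = -10*m)
N = -61/15 (N = -4 + 1/(-15 + 0) = -4 + 1/(-15) = -4 - 1/15 = -61/15 ≈ -4.0667)
(f(3 + 0) + N)² = (-10*(3 + 0) - 61/15)² = (-10*3 - 61/15)² = (-30 - 61/15)² = (-511/15)² = 261121/225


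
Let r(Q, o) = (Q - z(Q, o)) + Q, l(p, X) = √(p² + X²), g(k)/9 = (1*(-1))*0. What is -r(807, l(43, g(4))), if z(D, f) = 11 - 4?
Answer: -1607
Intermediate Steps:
z(D, f) = 7
g(k) = 0 (g(k) = 9*((1*(-1))*0) = 9*(-1*0) = 9*0 = 0)
l(p, X) = √(X² + p²)
r(Q, o) = -7 + 2*Q (r(Q, o) = (Q - 1*7) + Q = (Q - 7) + Q = (-7 + Q) + Q = -7 + 2*Q)
-r(807, l(43, g(4))) = -(-7 + 2*807) = -(-7 + 1614) = -1*1607 = -1607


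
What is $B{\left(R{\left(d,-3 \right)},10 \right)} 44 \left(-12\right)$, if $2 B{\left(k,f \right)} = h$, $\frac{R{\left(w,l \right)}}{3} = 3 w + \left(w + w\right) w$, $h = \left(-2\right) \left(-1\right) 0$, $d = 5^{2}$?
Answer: $0$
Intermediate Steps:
$d = 25$
$h = 0$ ($h = 2 \cdot 0 = 0$)
$R{\left(w,l \right)} = 6 w^{2} + 9 w$ ($R{\left(w,l \right)} = 3 \left(3 w + \left(w + w\right) w\right) = 3 \left(3 w + 2 w w\right) = 3 \left(3 w + 2 w^{2}\right) = 3 \left(2 w^{2} + 3 w\right) = 6 w^{2} + 9 w$)
$B{\left(k,f \right)} = 0$ ($B{\left(k,f \right)} = \frac{1}{2} \cdot 0 = 0$)
$B{\left(R{\left(d,-3 \right)},10 \right)} 44 \left(-12\right) = 0 \cdot 44 \left(-12\right) = 0 \left(-12\right) = 0$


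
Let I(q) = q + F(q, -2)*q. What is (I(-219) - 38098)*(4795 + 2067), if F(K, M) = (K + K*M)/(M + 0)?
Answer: -98377063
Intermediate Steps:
F(K, M) = (K + K*M)/M
I(q) = q + q²/2 (I(q) = q + (q + q/(-2))*q = q + (q + q*(-½))*q = q + (q - q/2)*q = q + (q/2)*q = q + q²/2)
(I(-219) - 38098)*(4795 + 2067) = ((½)*(-219)*(2 - 219) - 38098)*(4795 + 2067) = ((½)*(-219)*(-217) - 38098)*6862 = (47523/2 - 38098)*6862 = -28673/2*6862 = -98377063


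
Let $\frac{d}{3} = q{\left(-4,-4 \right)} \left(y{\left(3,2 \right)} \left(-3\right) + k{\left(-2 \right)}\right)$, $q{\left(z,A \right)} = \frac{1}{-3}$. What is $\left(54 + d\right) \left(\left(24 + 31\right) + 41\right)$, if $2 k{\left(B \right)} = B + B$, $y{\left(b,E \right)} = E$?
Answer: $5952$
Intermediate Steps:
$q{\left(z,A \right)} = - \frac{1}{3}$
$k{\left(B \right)} = B$ ($k{\left(B \right)} = \frac{B + B}{2} = \frac{2 B}{2} = B$)
$d = 8$ ($d = 3 \left(- \frac{2 \left(-3\right) - 2}{3}\right) = 3 \left(- \frac{-6 - 2}{3}\right) = 3 \left(\left(- \frac{1}{3}\right) \left(-8\right)\right) = 3 \cdot \frac{8}{3} = 8$)
$\left(54 + d\right) \left(\left(24 + 31\right) + 41\right) = \left(54 + 8\right) \left(\left(24 + 31\right) + 41\right) = 62 \left(55 + 41\right) = 62 \cdot 96 = 5952$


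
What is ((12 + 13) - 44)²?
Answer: 361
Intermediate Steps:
((12 + 13) - 44)² = (25 - 44)² = (-19)² = 361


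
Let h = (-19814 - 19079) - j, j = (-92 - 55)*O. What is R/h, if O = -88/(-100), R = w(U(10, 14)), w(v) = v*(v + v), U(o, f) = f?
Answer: -9800/969091 ≈ -0.010113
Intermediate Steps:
w(v) = 2*v² (w(v) = v*(2*v) = 2*v²)
R = 392 (R = 2*14² = 2*196 = 392)
O = 22/25 (O = -88*(-1/100) = 22/25 ≈ 0.88000)
j = -3234/25 (j = (-92 - 55)*(22/25) = -147*22/25 = -3234/25 ≈ -129.36)
h = -969091/25 (h = (-19814 - 19079) - 1*(-3234/25) = -38893 + 3234/25 = -969091/25 ≈ -38764.)
R/h = 392/(-969091/25) = 392*(-25/969091) = -9800/969091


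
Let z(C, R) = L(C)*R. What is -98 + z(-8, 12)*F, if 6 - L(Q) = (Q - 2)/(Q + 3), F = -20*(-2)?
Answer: 1822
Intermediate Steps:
F = 40
L(Q) = 6 - (-2 + Q)/(3 + Q) (L(Q) = 6 - (Q - 2)/(Q + 3) = 6 - (-2 + Q)/(3 + Q))
z(C, R) = 5*R*(4 + C)/(3 + C) (z(C, R) = (5*(4 + C)/(3 + C))*R = 5*R*(4 + C)/(3 + C))
-98 + z(-8, 12)*F = -98 + (5*12*(4 - 8)/(3 - 8))*40 = -98 + (5*12*(-4)/(-5))*40 = -98 + (5*12*(-⅕)*(-4))*40 = -98 + 48*40 = -98 + 1920 = 1822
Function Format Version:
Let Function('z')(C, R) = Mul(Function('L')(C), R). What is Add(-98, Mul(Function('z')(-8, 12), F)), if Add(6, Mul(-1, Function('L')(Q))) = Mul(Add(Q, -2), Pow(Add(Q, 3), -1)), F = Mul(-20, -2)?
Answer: 1822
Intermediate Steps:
F = 40
Function('L')(Q) = Add(6, Mul(-1, Pow(Add(3, Q), -1), Add(-2, Q))) (Function('L')(Q) = Add(6, Mul(-1, Mul(Add(Q, -2), Pow(Add(Q, 3), -1)))) = Add(6, Mul(-1, Mul(Add(-2, Q), Pow(Add(3, Q), -1)))) = Add(6, Mul(-1, Mul(Pow(Add(3, Q), -1), Add(-2, Q)))) = Add(6, Mul(-1, Pow(Add(3, Q), -1), Add(-2, Q))))
Function('z')(C, R) = Mul(5, R, Pow(Add(3, C), -1), Add(4, C)) (Function('z')(C, R) = Mul(Mul(5, Pow(Add(3, C), -1), Add(4, C)), R) = Mul(5, R, Pow(Add(3, C), -1), Add(4, C)))
Add(-98, Mul(Function('z')(-8, 12), F)) = Add(-98, Mul(Mul(5, 12, Pow(Add(3, -8), -1), Add(4, -8)), 40)) = Add(-98, Mul(Mul(5, 12, Pow(-5, -1), -4), 40)) = Add(-98, Mul(Mul(5, 12, Rational(-1, 5), -4), 40)) = Add(-98, Mul(48, 40)) = Add(-98, 1920) = 1822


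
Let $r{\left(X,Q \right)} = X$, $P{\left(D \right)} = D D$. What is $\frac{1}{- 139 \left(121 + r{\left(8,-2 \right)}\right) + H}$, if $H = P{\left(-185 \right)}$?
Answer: $\frac{1}{16294} \approx 6.1372 \cdot 10^{-5}$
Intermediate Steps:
$P{\left(D \right)} = D^{2}$
$H = 34225$ ($H = \left(-185\right)^{2} = 34225$)
$\frac{1}{- 139 \left(121 + r{\left(8,-2 \right)}\right) + H} = \frac{1}{- 139 \left(121 + 8\right) + 34225} = \frac{1}{\left(-139\right) 129 + 34225} = \frac{1}{-17931 + 34225} = \frac{1}{16294}$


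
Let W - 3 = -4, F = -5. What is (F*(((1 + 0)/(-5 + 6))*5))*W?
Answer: 25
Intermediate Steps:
W = -1 (W = 3 - 4 = -1)
(F*(((1 + 0)/(-5 + 6))*5))*W = -5*(1 + 0)/(-5 + 6)*5*(-1) = -5*1/1*5*(-1) = -5*1*1*5*(-1) = -5*5*(-1) = -25*(-1) = 25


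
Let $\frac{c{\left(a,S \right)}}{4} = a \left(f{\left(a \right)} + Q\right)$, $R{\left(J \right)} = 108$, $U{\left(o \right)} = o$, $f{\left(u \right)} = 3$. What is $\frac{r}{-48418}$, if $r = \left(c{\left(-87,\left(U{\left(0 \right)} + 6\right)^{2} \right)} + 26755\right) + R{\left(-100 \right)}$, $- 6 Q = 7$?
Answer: $- \frac{26225}{48418} \approx -0.54164$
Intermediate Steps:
$Q = - \frac{7}{6}$ ($Q = \left(- \frac{1}{6}\right) 7 = - \frac{7}{6} \approx -1.1667$)
$c{\left(a,S \right)} = \frac{22 a}{3}$ ($c{\left(a,S \right)} = 4 a \left(3 - \frac{7}{6}\right) = 4 a \frac{11}{6} = 4 \frac{11 a}{6} = \frac{22 a}{3}$)
$r = 26225$ ($r = \left(\frac{22}{3} \left(-87\right) + 26755\right) + 108 = \left(-638 + 26755\right) + 108 = 26117 + 108 = 26225$)
$\frac{r}{-48418} = \frac{26225}{-48418} = 26225 \left(- \frac{1}{48418}\right) = - \frac{26225}{48418}$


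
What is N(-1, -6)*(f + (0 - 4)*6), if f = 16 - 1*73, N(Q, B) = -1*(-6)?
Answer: -486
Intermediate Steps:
N(Q, B) = 6
f = -57 (f = 16 - 73 = -57)
N(-1, -6)*(f + (0 - 4)*6) = 6*(-57 + (0 - 4)*6) = 6*(-57 - 4*6) = 6*(-57 - 24) = 6*(-81) = -486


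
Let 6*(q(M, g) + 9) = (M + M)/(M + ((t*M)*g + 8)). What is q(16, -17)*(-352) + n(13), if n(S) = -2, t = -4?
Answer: 1319518/417 ≈ 3164.3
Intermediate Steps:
q(M, g) = -9 + M/(3*(8 + M - 4*M*g)) (q(M, g) = -9 + ((M + M)/(M + ((-4*M)*g + 8)))/6 = -9 + ((2*M)/(M + (-4*M*g + 8)))/6 = -9 + ((2*M)/(M + (8 - 4*M*g)))/6 = -9 + ((2*M)/(8 + M - 4*M*g))/6 = -9 + (2*M/(8 + M - 4*M*g))/6 = -9 + M/(3*(8 + M - 4*M*g)))
q(16, -17)*(-352) + n(13) = (2*(-108 - 13*16 + 54*16*(-17))/(3*(8 + 16 - 4*16*(-17))))*(-352) - 2 = (2*(-108 - 208 - 14688)/(3*(8 + 16 + 1088)))*(-352) - 2 = ((⅔)*(-15004)/1112)*(-352) - 2 = ((⅔)*(1/1112)*(-15004))*(-352) - 2 = -3751/417*(-352) - 2 = 1320352/417 - 2 = 1319518/417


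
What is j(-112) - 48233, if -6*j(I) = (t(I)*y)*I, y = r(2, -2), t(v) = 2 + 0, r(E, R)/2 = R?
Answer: -145147/3 ≈ -48382.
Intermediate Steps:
r(E, R) = 2*R
t(v) = 2
y = -4 (y = 2*(-2) = -4)
j(I) = 4*I/3 (j(I) = -2*(-4)*I/6 = -(-4)*I/3 = 4*I/3)
j(-112) - 48233 = (4/3)*(-112) - 48233 = -448/3 - 48233 = -145147/3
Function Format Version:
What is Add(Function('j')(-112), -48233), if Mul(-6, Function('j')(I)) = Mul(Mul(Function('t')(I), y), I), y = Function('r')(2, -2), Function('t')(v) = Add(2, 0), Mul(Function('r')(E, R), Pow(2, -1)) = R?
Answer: Rational(-145147, 3) ≈ -48382.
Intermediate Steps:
Function('r')(E, R) = Mul(2, R)
Function('t')(v) = 2
y = -4 (y = Mul(2, -2) = -4)
Function('j')(I) = Mul(Rational(4, 3), I) (Function('j')(I) = Mul(Rational(-1, 6), Mul(Mul(2, -4), I)) = Mul(Rational(-1, 6), Mul(-8, I)) = Mul(Rational(4, 3), I))
Add(Function('j')(-112), -48233) = Add(Mul(Rational(4, 3), -112), -48233) = Add(Rational(-448, 3), -48233) = Rational(-145147, 3)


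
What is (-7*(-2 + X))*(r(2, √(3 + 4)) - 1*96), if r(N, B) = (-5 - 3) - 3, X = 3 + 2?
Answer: 2247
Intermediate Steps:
X = 5
r(N, B) = -11 (r(N, B) = -8 - 3 = -11)
(-7*(-2 + X))*(r(2, √(3 + 4)) - 1*96) = (-7*(-2 + 5))*(-11 - 1*96) = (-7*3)*(-11 - 96) = -21*(-107) = 2247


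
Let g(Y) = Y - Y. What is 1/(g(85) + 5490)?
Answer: 1/5490 ≈ 0.00018215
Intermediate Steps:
g(Y) = 0
1/(g(85) + 5490) = 1/(0 + 5490) = 1/5490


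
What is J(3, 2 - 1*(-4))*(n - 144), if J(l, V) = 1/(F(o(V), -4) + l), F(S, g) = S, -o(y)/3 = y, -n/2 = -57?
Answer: 2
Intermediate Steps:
n = 114 (n = -2*(-57) = 114)
o(y) = -3*y
J(l, V) = 1/(l - 3*V) (J(l, V) = 1/(-3*V + l) = 1/(l - 3*V))
J(3, 2 - 1*(-4))*(n - 144) = (114 - 144)/(3 - 3*(2 - 1*(-4))) = -30/(3 - 3*(2 + 4)) = -30/(3 - 3*6) = -30/(3 - 18) = -30/(-15) = -1/15*(-30) = 2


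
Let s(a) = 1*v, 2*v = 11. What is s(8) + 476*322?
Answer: 306555/2 ≈ 1.5328e+5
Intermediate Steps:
v = 11/2 (v = (½)*11 = 11/2 ≈ 5.5000)
s(a) = 11/2 (s(a) = 1*(11/2) = 11/2)
s(8) + 476*322 = 11/2 + 476*322 = 11/2 + 153272 = 306555/2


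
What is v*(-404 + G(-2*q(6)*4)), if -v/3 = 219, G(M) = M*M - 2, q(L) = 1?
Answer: 224694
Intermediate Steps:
G(M) = -2 + M² (G(M) = M² - 2 = -2 + M²)
v = -657 (v = -3*219 = -657)
v*(-404 + G(-2*q(6)*4)) = -657*(-404 + (-2 + (-2*1*4)²)) = -657*(-404 + (-2 + (-2*4)²)) = -657*(-404 + (-2 + (-8)²)) = -657*(-404 + (-2 + 64)) = -657*(-404 + 62) = -657*(-342) = 224694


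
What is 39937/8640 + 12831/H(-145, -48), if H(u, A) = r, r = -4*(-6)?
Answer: 4659097/8640 ≈ 539.25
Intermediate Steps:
r = 24
H(u, A) = 24
39937/8640 + 12831/H(-145, -48) = 39937/8640 + 12831/24 = 39937*(1/8640) + 12831*(1/24) = 39937/8640 + 4277/8 = 4659097/8640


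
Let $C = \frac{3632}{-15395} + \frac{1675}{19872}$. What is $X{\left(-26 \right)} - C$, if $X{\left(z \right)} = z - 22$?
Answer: $- \frac{14638224641}{305929440} \approx -47.848$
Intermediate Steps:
$X{\left(z \right)} = -22 + z$
$C = - \frac{46388479}{305929440}$ ($C = 3632 \left(- \frac{1}{15395}\right) + 1675 \cdot \frac{1}{19872} = - \frac{3632}{15395} + \frac{1675}{19872} = - \frac{46388479}{305929440} \approx -0.15163$)
$X{\left(-26 \right)} - C = \left(-22 - 26\right) - - \frac{46388479}{305929440} = -48 + \frac{46388479}{305929440} = - \frac{14638224641}{305929440}$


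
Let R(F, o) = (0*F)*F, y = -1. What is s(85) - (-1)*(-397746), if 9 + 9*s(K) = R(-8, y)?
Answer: -397747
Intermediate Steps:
R(F, o) = 0 (R(F, o) = 0*F = 0)
s(K) = -1 (s(K) = -1 + (1/9)*0 = -1 + 0 = -1)
s(85) - (-1)*(-397746) = -1 - (-1)*(-397746) = -1 - 1*397746 = -1 - 397746 = -397747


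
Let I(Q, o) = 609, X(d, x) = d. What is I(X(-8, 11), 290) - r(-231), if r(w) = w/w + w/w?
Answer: 607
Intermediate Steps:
r(w) = 2 (r(w) = 1 + 1 = 2)
I(X(-8, 11), 290) - r(-231) = 609 - 1*2 = 609 - 2 = 607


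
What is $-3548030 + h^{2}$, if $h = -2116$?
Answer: $929426$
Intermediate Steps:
$-3548030 + h^{2} = -3548030 + \left(-2116\right)^{2} = -3548030 + 4477456 = 929426$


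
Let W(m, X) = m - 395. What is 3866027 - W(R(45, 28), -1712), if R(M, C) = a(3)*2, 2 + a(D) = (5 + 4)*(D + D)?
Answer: 3866318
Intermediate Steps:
a(D) = -2 + 18*D (a(D) = -2 + (5 + 4)*(D + D) = -2 + 9*(2*D) = -2 + 18*D)
R(M, C) = 104 (R(M, C) = (-2 + 18*3)*2 = (-2 + 54)*2 = 52*2 = 104)
W(m, X) = -395 + m
3866027 - W(R(45, 28), -1712) = 3866027 - (-395 + 104) = 3866027 - 1*(-291) = 3866027 + 291 = 3866318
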